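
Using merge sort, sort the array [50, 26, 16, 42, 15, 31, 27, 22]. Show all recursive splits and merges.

Merge sort trace:

Split: [50, 26, 16, 42, 15, 31, 27, 22] -> [50, 26, 16, 42] and [15, 31, 27, 22]
  Split: [50, 26, 16, 42] -> [50, 26] and [16, 42]
    Split: [50, 26] -> [50] and [26]
    Merge: [50] + [26] -> [26, 50]
    Split: [16, 42] -> [16] and [42]
    Merge: [16] + [42] -> [16, 42]
  Merge: [26, 50] + [16, 42] -> [16, 26, 42, 50]
  Split: [15, 31, 27, 22] -> [15, 31] and [27, 22]
    Split: [15, 31] -> [15] and [31]
    Merge: [15] + [31] -> [15, 31]
    Split: [27, 22] -> [27] and [22]
    Merge: [27] + [22] -> [22, 27]
  Merge: [15, 31] + [22, 27] -> [15, 22, 27, 31]
Merge: [16, 26, 42, 50] + [15, 22, 27, 31] -> [15, 16, 22, 26, 27, 31, 42, 50]

Final sorted array: [15, 16, 22, 26, 27, 31, 42, 50]

The merge sort proceeds by recursively splitting the array and merging sorted halves.
After all merges, the sorted array is [15, 16, 22, 26, 27, 31, 42, 50].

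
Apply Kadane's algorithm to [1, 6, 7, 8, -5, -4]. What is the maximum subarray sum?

Using Kadane's algorithm on [1, 6, 7, 8, -5, -4]:

Scanning through the array:
Position 1 (value 6): max_ending_here = 7, max_so_far = 7
Position 2 (value 7): max_ending_here = 14, max_so_far = 14
Position 3 (value 8): max_ending_here = 22, max_so_far = 22
Position 4 (value -5): max_ending_here = 17, max_so_far = 22
Position 5 (value -4): max_ending_here = 13, max_so_far = 22

Maximum subarray: [1, 6, 7, 8]
Maximum sum: 22

The maximum subarray is [1, 6, 7, 8] with sum 22. This subarray runs from index 0 to index 3.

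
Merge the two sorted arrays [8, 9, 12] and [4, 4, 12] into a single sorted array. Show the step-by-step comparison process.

Merging process:

Compare 8 vs 4: take 4 from right. Merged: [4]
Compare 8 vs 4: take 4 from right. Merged: [4, 4]
Compare 8 vs 12: take 8 from left. Merged: [4, 4, 8]
Compare 9 vs 12: take 9 from left. Merged: [4, 4, 8, 9]
Compare 12 vs 12: take 12 from left. Merged: [4, 4, 8, 9, 12]
Append remaining from right: [12]. Merged: [4, 4, 8, 9, 12, 12]

Final merged array: [4, 4, 8, 9, 12, 12]
Total comparisons: 5

The merged array is [4, 4, 8, 9, 12, 12], requiring 5 comparisons. The merge step runs in O(n) time where n is the total number of elements.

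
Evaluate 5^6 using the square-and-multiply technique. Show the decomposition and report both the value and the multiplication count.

Computing 5^6 by squaring (build up from 5^1; each line after the first costs one multiplication):

5^1 = 5
5^2 = (5^1)^2 = 5^2 = 25
5^3 = 5 * 5^2 = 5 * 25 = 125
5^6 = (5^3)^2 = 125^2 = 15625

Result: 15625
Multiplications needed: 3 (3 lines after 5^1)

5^6 = 15625. Using exponentiation by squaring, this requires 3 multiplications. The key idea: if the exponent is even, square the half-power; if odd, multiply by the base once.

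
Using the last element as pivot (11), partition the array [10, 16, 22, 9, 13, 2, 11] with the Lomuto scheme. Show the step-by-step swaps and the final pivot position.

Lomuto partition with pivot = 11:

Initial array: [10, 16, 22, 9, 13, 2, 11]

arr[0]=10 <= 11: swap with position 0, array becomes [10, 16, 22, 9, 13, 2, 11]
arr[1]=16 > 11: no swap
arr[2]=22 > 11: no swap
arr[3]=9 <= 11: swap with position 1, array becomes [10, 9, 22, 16, 13, 2, 11]
arr[4]=13 > 11: no swap
arr[5]=2 <= 11: swap with position 2, array becomes [10, 9, 2, 16, 13, 22, 11]

Place pivot at position 3: [10, 9, 2, 11, 13, 22, 16]
Pivot position: 3

After partitioning with pivot 11, the array becomes [10, 9, 2, 11, 13, 22, 16]. The pivot is placed at index 3. All elements to the left of the pivot are <= 11, and all elements to the right are > 11.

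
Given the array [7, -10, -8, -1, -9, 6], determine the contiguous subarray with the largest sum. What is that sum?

Using Kadane's algorithm on [7, -10, -8, -1, -9, 6]:

Scanning through the array:
Position 1 (value -10): max_ending_here = -3, max_so_far = 7
Position 2 (value -8): max_ending_here = -8, max_so_far = 7
Position 3 (value -1): max_ending_here = -1, max_so_far = 7
Position 4 (value -9): max_ending_here = -9, max_so_far = 7
Position 5 (value 6): max_ending_here = 6, max_so_far = 7

Maximum subarray: [7]
Maximum sum: 7

The maximum subarray is [7] with sum 7. This subarray runs from index 0 to index 0.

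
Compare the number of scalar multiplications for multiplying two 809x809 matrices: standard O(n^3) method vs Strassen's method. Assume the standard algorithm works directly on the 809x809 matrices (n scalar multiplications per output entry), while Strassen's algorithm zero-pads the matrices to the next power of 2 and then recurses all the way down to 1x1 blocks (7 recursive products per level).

Matrix multiplication for 809x809 matrices:

Strassen's algorithm requires power-of-2 dimensions. Pad 809x809 to 1024x1024 (next power of 2).

Standard algorithm: 809^3 = 529475129 multiplications
Strassen's algorithm: 7^(log2(1024)) = 7^10 = 282475249 multiplications
Savings: 529475129 - 282475249 = 246999880 multiplications

Standard: 529475129 multiplications (809^3). Strassen: 282475249 multiplications (7^10, after padding to 1024x1024). Strassen reduces 8 recursive multiplications to 7 at each level.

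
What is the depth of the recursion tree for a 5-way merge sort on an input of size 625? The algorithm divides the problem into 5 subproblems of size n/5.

For divide and conquer with division factor 5:

Problem sizes at each level:
Level 0: 625
Level 1: 125
Level 2: 25
Level 3: 5
Level 4: 1

The root is level 0 and the size-1 base case is level 4 (the tree spans levels 0 through 4, i.e. 5 levels counting the root), so the depth is the number of divisions: log_5(625) = 4

The recursion tree depth is log_5(625) = 4. At each level, the problem size is divided by 5, so it takes 4 divisions to reduce to a base case of size 1. The algorithm makes 5 recursive calls at each level.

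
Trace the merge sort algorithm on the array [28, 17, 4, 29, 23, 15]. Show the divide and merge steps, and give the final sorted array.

Merge sort trace:

Split: [28, 17, 4, 29, 23, 15] -> [28, 17, 4] and [29, 23, 15]
  Split: [28, 17, 4] -> [28] and [17, 4]
    Split: [17, 4] -> [17] and [4]
    Merge: [17] + [4] -> [4, 17]
  Merge: [28] + [4, 17] -> [4, 17, 28]
  Split: [29, 23, 15] -> [29] and [23, 15]
    Split: [23, 15] -> [23] and [15]
    Merge: [23] + [15] -> [15, 23]
  Merge: [29] + [15, 23] -> [15, 23, 29]
Merge: [4, 17, 28] + [15, 23, 29] -> [4, 15, 17, 23, 28, 29]

Final sorted array: [4, 15, 17, 23, 28, 29]

The merge sort proceeds by recursively splitting the array and merging sorted halves.
After all merges, the sorted array is [4, 15, 17, 23, 28, 29].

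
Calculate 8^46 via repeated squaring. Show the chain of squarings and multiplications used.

Computing 8^46 by squaring (build up from 8^1; each line after the first costs one multiplication):

8^1 = 8
8^2 = (8^1)^2 = 8^2 = 64
8^4 = (8^2)^2 = 64^2 = 4096
8^5 = 8 * 8^4 = 8 * 4096 = 32768
8^10 = (8^5)^2 = 32768^2 = 1073741824
8^11 = 8 * 8^10 = 8 * 1073741824 = 8589934592
8^22 = (8^11)^2 = 8589934592^2 = 73786976294838206464
8^23 = 8 * 8^22 = 8 * 73786976294838206464 = 590295810358705651712
8^46 = (8^23)^2 = 590295810358705651712^2 = 348449143727040986586495598010130648530944

Result: 348449143727040986586495598010130648530944
Multiplications needed: 8 (8 lines after 8^1)

8^46 = 348449143727040986586495598010130648530944. Using exponentiation by squaring, this requires 8 multiplications. The key idea: if the exponent is even, square the half-power; if odd, multiply by the base once.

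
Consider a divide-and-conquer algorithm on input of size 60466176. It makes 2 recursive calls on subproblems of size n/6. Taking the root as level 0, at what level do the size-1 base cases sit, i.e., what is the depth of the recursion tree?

For divide and conquer with division factor 6:

Problem sizes at each level:
Level 0: 60466176
Level 1: 10077696
Level 2: 1679616
Level 3: 279936
Level 4: 46656
Level 5: 7776
Level 6: 1296
Level 7: 216
Level 8: 36
Level 9: 6
Level 10: 1

The root is level 0 and the size-1 base case is level 10 (the tree spans levels 0 through 10, i.e. 11 levels counting the root), so the depth is the number of divisions: log_6(60466176) = 10

The recursion tree depth is log_6(60466176) = 10. At each level, the problem size is divided by 6, so it takes 10 divisions to reduce to a base case of size 1. The algorithm makes 2 recursive calls at each level.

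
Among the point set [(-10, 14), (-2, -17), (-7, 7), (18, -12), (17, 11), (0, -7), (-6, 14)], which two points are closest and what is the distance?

Computing all pairwise distances among 7 points:

d((-10, 14), (-2, -17)) = 32.0156
d((-10, 14), (-7, 7)) = 7.6158
d((-10, 14), (18, -12)) = 38.2099
d((-10, 14), (17, 11)) = 27.1662
d((-10, 14), (0, -7)) = 23.2594
d((-10, 14), (-6, 14)) = 4.0 <-- minimum
d((-2, -17), (-7, 7)) = 24.5153
d((-2, -17), (18, -12)) = 20.6155
d((-2, -17), (17, 11)) = 33.8378
d((-2, -17), (0, -7)) = 10.198
d((-2, -17), (-6, 14)) = 31.257
d((-7, 7), (18, -12)) = 31.4006
d((-7, 7), (17, 11)) = 24.3311
d((-7, 7), (0, -7)) = 15.6525
d((-7, 7), (-6, 14)) = 7.0711
d((18, -12), (17, 11)) = 23.0217
d((18, -12), (0, -7)) = 18.6815
d((18, -12), (-6, 14)) = 35.3836
d((17, 11), (0, -7)) = 24.7588
d((17, 11), (-6, 14)) = 23.1948
d((0, -7), (-6, 14)) = 21.8403

Closest pair: (-10, 14) and (-6, 14) with distance 4.0

The closest pair is (-10, 14) and (-6, 14) with Euclidean distance 4.0. For 7 points, brute-force pairwise comparison is shown above. For large n, the divide-and-conquer algorithm (sort by x, recurse on halves, check the dividing strip) achieves O(n log n).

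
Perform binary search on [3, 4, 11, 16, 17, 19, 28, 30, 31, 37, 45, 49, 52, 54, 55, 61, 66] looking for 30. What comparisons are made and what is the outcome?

Binary search for 30 in [3, 4, 11, 16, 17, 19, 28, 30, 31, 37, 45, 49, 52, 54, 55, 61, 66]:

lo=0, hi=16, mid=8, arr[mid]=31 -> 31 > 30, search left half
lo=0, hi=7, mid=3, arr[mid]=16 -> 16 < 30, search right half
lo=4, hi=7, mid=5, arr[mid]=19 -> 19 < 30, search right half
lo=6, hi=7, mid=6, arr[mid]=28 -> 28 < 30, search right half
lo=7, hi=7, mid=7, arr[mid]=30 -> Found target at index 7!

Binary search finds 30 at index 7 after 5 comparisons. The search repeatedly halves the search space by comparing with the middle element.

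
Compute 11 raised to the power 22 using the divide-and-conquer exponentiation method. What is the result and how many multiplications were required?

Computing 11^22 by squaring (build up from 11^1; each line after the first costs one multiplication):

11^1 = 11
11^2 = (11^1)^2 = 11^2 = 121
11^4 = (11^2)^2 = 121^2 = 14641
11^5 = 11 * 11^4 = 11 * 14641 = 161051
11^10 = (11^5)^2 = 161051^2 = 25937424601
11^11 = 11 * 11^10 = 11 * 25937424601 = 285311670611
11^22 = (11^11)^2 = 285311670611^2 = 81402749386839761113321

Result: 81402749386839761113321
Multiplications needed: 6 (6 lines after 11^1)

11^22 = 81402749386839761113321. Using exponentiation by squaring, this requires 6 multiplications. The key idea: if the exponent is even, square the half-power; if odd, multiply by the base once.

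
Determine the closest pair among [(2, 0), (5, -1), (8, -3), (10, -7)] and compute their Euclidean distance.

Computing all pairwise distances among 4 points:

d((2, 0), (5, -1)) = 3.1623 <-- minimum
d((2, 0), (8, -3)) = 6.7082
d((2, 0), (10, -7)) = 10.6301
d((5, -1), (8, -3)) = 3.6056
d((5, -1), (10, -7)) = 7.8102
d((8, -3), (10, -7)) = 4.4721

Closest pair: (2, 0) and (5, -1) with distance 3.1623

The closest pair is (2, 0) and (5, -1) with Euclidean distance 3.1623. For 4 points, brute-force pairwise comparison is shown above. For large n, the divide-and-conquer algorithm (sort by x, recurse on halves, check the dividing strip) achieves O(n log n).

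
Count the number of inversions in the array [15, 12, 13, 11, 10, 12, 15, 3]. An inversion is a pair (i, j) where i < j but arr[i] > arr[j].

Finding inversions in [15, 12, 13, 11, 10, 12, 15, 3]:

(0, 1): arr[0]=15 > arr[1]=12
(0, 2): arr[0]=15 > arr[2]=13
(0, 3): arr[0]=15 > arr[3]=11
(0, 4): arr[0]=15 > arr[4]=10
(0, 5): arr[0]=15 > arr[5]=12
(0, 7): arr[0]=15 > arr[7]=3
(1, 3): arr[1]=12 > arr[3]=11
(1, 4): arr[1]=12 > arr[4]=10
(1, 7): arr[1]=12 > arr[7]=3
(2, 3): arr[2]=13 > arr[3]=11
(2, 4): arr[2]=13 > arr[4]=10
(2, 5): arr[2]=13 > arr[5]=12
(2, 7): arr[2]=13 > arr[7]=3
(3, 4): arr[3]=11 > arr[4]=10
(3, 7): arr[3]=11 > arr[7]=3
(4, 7): arr[4]=10 > arr[7]=3
(5, 7): arr[5]=12 > arr[7]=3
(6, 7): arr[6]=15 > arr[7]=3

Total inversions: 18

The array has 18 inversion(s): (0,1), (0,2), (0,3), (0,4), (0,5), (0,7), (1,3), (1,4), (1,7), (2,3), (2,4), (2,5), (2,7), (3,4), (3,7), (4,7), (5,7), (6,7). Each pair (i,j) satisfies i < j and arr[i] > arr[j].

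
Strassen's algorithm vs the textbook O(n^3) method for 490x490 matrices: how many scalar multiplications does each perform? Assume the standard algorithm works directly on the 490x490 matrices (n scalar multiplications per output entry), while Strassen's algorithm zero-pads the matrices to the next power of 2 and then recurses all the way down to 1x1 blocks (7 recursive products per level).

Matrix multiplication for 490x490 matrices:

Strassen's algorithm requires power-of-2 dimensions. Pad 490x490 to 512x512 (next power of 2).

Standard algorithm: 490^3 = 117649000 multiplications
Strassen's algorithm: 7^(log2(512)) = 7^9 = 40353607 multiplications
Savings: 117649000 - 40353607 = 77295393 multiplications

Standard: 117649000 multiplications (490^3). Strassen: 40353607 multiplications (7^9, after padding to 512x512). Strassen reduces 8 recursive multiplications to 7 at each level.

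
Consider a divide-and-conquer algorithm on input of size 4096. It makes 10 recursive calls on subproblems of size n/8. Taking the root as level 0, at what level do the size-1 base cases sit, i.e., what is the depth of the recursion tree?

For divide and conquer with division factor 8:

Problem sizes at each level:
Level 0: 4096
Level 1: 512
Level 2: 64
Level 3: 8
Level 4: 1

The root is level 0 and the size-1 base case is level 4 (the tree spans levels 0 through 4, i.e. 5 levels counting the root), so the depth is the number of divisions: log_8(4096) = 4

The recursion tree depth is log_8(4096) = 4. At each level, the problem size is divided by 8, so it takes 4 divisions to reduce to a base case of size 1. The algorithm makes 10 recursive calls at each level.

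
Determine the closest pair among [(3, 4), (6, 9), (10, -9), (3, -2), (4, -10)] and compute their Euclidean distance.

Computing all pairwise distances among 5 points:

d((3, 4), (6, 9)) = 5.831 <-- minimum
d((3, 4), (10, -9)) = 14.7648
d((3, 4), (3, -2)) = 6.0
d((3, 4), (4, -10)) = 14.0357
d((6, 9), (10, -9)) = 18.4391
d((6, 9), (3, -2)) = 11.4018
d((6, 9), (4, -10)) = 19.105
d((10, -9), (3, -2)) = 9.8995
d((10, -9), (4, -10)) = 6.0828
d((3, -2), (4, -10)) = 8.0623

Closest pair: (3, 4) and (6, 9) with distance 5.831

The closest pair is (3, 4) and (6, 9) with Euclidean distance 5.831. For 5 points, brute-force pairwise comparison is shown above. For large n, the divide-and-conquer algorithm (sort by x, recurse on halves, check the dividing strip) achieves O(n log n).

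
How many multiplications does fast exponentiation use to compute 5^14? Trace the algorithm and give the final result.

Computing 5^14 by squaring (build up from 5^1; each line after the first costs one multiplication):

5^1 = 5
5^2 = (5^1)^2 = 5^2 = 25
5^3 = 5 * 5^2 = 5 * 25 = 125
5^6 = (5^3)^2 = 125^2 = 15625
5^7 = 5 * 5^6 = 5 * 15625 = 78125
5^14 = (5^7)^2 = 78125^2 = 6103515625

Result: 6103515625
Multiplications needed: 5 (5 lines after 5^1)

5^14 = 6103515625. Using exponentiation by squaring, this requires 5 multiplications. The key idea: if the exponent is even, square the half-power; if odd, multiply by the base once.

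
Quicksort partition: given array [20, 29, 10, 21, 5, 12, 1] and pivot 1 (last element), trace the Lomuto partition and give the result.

Lomuto partition with pivot = 1:

Initial array: [20, 29, 10, 21, 5, 12, 1]

arr[0]=20 > 1: no swap
arr[1]=29 > 1: no swap
arr[2]=10 > 1: no swap
arr[3]=21 > 1: no swap
arr[4]=5 > 1: no swap
arr[5]=12 > 1: no swap

Place pivot at position 0: [1, 29, 10, 21, 5, 12, 20]
Pivot position: 0

After partitioning with pivot 1, the array becomes [1, 29, 10, 21, 5, 12, 20]. The pivot is placed at index 0. All elements to the left of the pivot are <= 1, and all elements to the right are > 1.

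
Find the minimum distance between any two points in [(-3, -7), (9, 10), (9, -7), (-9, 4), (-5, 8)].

Computing all pairwise distances among 5 points:

d((-3, -7), (9, 10)) = 20.8087
d((-3, -7), (9, -7)) = 12.0
d((-3, -7), (-9, 4)) = 12.53
d((-3, -7), (-5, 8)) = 15.1327
d((9, 10), (9, -7)) = 17.0
d((9, 10), (-9, 4)) = 18.9737
d((9, 10), (-5, 8)) = 14.1421
d((9, -7), (-9, 4)) = 21.095
d((9, -7), (-5, 8)) = 20.5183
d((-9, 4), (-5, 8)) = 5.6569 <-- minimum

Closest pair: (-9, 4) and (-5, 8) with distance 5.6569

The closest pair is (-9, 4) and (-5, 8) with Euclidean distance 5.6569. For 5 points, brute-force pairwise comparison is shown above. For large n, the divide-and-conquer algorithm (sort by x, recurse on halves, check the dividing strip) achieves O(n log n).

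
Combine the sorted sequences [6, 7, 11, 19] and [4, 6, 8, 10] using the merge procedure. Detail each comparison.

Merging process:

Compare 6 vs 4: take 4 from right. Merged: [4]
Compare 6 vs 6: take 6 from left. Merged: [4, 6]
Compare 7 vs 6: take 6 from right. Merged: [4, 6, 6]
Compare 7 vs 8: take 7 from left. Merged: [4, 6, 6, 7]
Compare 11 vs 8: take 8 from right. Merged: [4, 6, 6, 7, 8]
Compare 11 vs 10: take 10 from right. Merged: [4, 6, 6, 7, 8, 10]
Append remaining from left: [11, 19]. Merged: [4, 6, 6, 7, 8, 10, 11, 19]

Final merged array: [4, 6, 6, 7, 8, 10, 11, 19]
Total comparisons: 6

The merged array is [4, 6, 6, 7, 8, 10, 11, 19], requiring 6 comparisons. The merge step runs in O(n) time where n is the total number of elements.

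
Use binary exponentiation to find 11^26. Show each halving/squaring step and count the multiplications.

Computing 11^26 by squaring (build up from 11^1; each line after the first costs one multiplication):

11^1 = 11
11^2 = (11^1)^2 = 11^2 = 121
11^3 = 11 * 11^2 = 11 * 121 = 1331
11^6 = (11^3)^2 = 1331^2 = 1771561
11^12 = (11^6)^2 = 1771561^2 = 3138428376721
11^13 = 11 * 11^12 = 11 * 3138428376721 = 34522712143931
11^26 = (11^13)^2 = 34522712143931^2 = 1191817653772720942460132761

Result: 1191817653772720942460132761
Multiplications needed: 6 (6 lines after 11^1)

11^26 = 1191817653772720942460132761. Using exponentiation by squaring, this requires 6 multiplications. The key idea: if the exponent is even, square the half-power; if odd, multiply by the base once.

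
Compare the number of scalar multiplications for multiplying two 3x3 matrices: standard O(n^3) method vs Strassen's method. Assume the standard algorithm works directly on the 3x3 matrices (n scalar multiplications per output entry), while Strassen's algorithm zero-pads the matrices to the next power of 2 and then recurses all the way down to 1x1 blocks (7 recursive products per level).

Matrix multiplication for 3x3 matrices:

Strassen's algorithm requires power-of-2 dimensions. Pad 3x3 to 4x4 (next power of 2).

Standard algorithm: 3^3 = 27 multiplications
Strassen's algorithm: 7^(log2(4)) = 7^2 = 49 multiplications
Difference: 27 - 49 = -22 (Strassen uses MORE here due to padding overhead — for small or just-over-power-of-2 n, padding can outweigh the per-level savings)

Standard: 27 multiplications (3^3). Strassen: 49 multiplications (7^2, after padding to 4x4). Strassen reduces 8 recursive multiplications to 7 at each level.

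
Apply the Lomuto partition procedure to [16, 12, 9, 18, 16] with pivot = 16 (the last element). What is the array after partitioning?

Lomuto partition with pivot = 16:

Initial array: [16, 12, 9, 18, 16]

arr[0]=16 <= 16: swap with position 0, array becomes [16, 12, 9, 18, 16]
arr[1]=12 <= 16: swap with position 1, array becomes [16, 12, 9, 18, 16]
arr[2]=9 <= 16: swap with position 2, array becomes [16, 12, 9, 18, 16]
arr[3]=18 > 16: no swap

Place pivot at position 3: [16, 12, 9, 16, 18]
Pivot position: 3

After partitioning with pivot 16, the array becomes [16, 12, 9, 16, 18]. The pivot is placed at index 3. All elements to the left of the pivot are <= 16, and all elements to the right are > 16.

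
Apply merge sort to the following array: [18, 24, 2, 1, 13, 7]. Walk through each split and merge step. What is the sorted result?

Merge sort trace:

Split: [18, 24, 2, 1, 13, 7] -> [18, 24, 2] and [1, 13, 7]
  Split: [18, 24, 2] -> [18] and [24, 2]
    Split: [24, 2] -> [24] and [2]
    Merge: [24] + [2] -> [2, 24]
  Merge: [18] + [2, 24] -> [2, 18, 24]
  Split: [1, 13, 7] -> [1] and [13, 7]
    Split: [13, 7] -> [13] and [7]
    Merge: [13] + [7] -> [7, 13]
  Merge: [1] + [7, 13] -> [1, 7, 13]
Merge: [2, 18, 24] + [1, 7, 13] -> [1, 2, 7, 13, 18, 24]

Final sorted array: [1, 2, 7, 13, 18, 24]

The merge sort proceeds by recursively splitting the array and merging sorted halves.
After all merges, the sorted array is [1, 2, 7, 13, 18, 24].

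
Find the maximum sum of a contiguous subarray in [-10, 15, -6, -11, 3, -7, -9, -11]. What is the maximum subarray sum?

Using Kadane's algorithm on [-10, 15, -6, -11, 3, -7, -9, -11]:

Scanning through the array:
Position 1 (value 15): max_ending_here = 15, max_so_far = 15
Position 2 (value -6): max_ending_here = 9, max_so_far = 15
Position 3 (value -11): max_ending_here = -2, max_so_far = 15
Position 4 (value 3): max_ending_here = 3, max_so_far = 15
Position 5 (value -7): max_ending_here = -4, max_so_far = 15
Position 6 (value -9): max_ending_here = -9, max_so_far = 15
Position 7 (value -11): max_ending_here = -11, max_so_far = 15

Maximum subarray: [15]
Maximum sum: 15

The maximum subarray is [15] with sum 15. This subarray runs from index 1 to index 1.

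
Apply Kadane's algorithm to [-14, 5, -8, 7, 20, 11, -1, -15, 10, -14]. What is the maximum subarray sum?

Using Kadane's algorithm on [-14, 5, -8, 7, 20, 11, -1, -15, 10, -14]:

Scanning through the array:
Position 1 (value 5): max_ending_here = 5, max_so_far = 5
Position 2 (value -8): max_ending_here = -3, max_so_far = 5
Position 3 (value 7): max_ending_here = 7, max_so_far = 7
Position 4 (value 20): max_ending_here = 27, max_so_far = 27
Position 5 (value 11): max_ending_here = 38, max_so_far = 38
Position 6 (value -1): max_ending_here = 37, max_so_far = 38
Position 7 (value -15): max_ending_here = 22, max_so_far = 38
Position 8 (value 10): max_ending_here = 32, max_so_far = 38
Position 9 (value -14): max_ending_here = 18, max_so_far = 38

Maximum subarray: [7, 20, 11]
Maximum sum: 38

The maximum subarray is [7, 20, 11] with sum 38. This subarray runs from index 3 to index 5.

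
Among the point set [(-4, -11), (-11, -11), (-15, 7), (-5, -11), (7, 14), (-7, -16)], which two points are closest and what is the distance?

Computing all pairwise distances among 6 points:

d((-4, -11), (-11, -11)) = 7.0
d((-4, -11), (-15, 7)) = 21.095
d((-4, -11), (-5, -11)) = 1.0 <-- minimum
d((-4, -11), (7, 14)) = 27.313
d((-4, -11), (-7, -16)) = 5.831
d((-11, -11), (-15, 7)) = 18.4391
d((-11, -11), (-5, -11)) = 6.0
d((-11, -11), (7, 14)) = 30.8058
d((-11, -11), (-7, -16)) = 6.4031
d((-15, 7), (-5, -11)) = 20.5913
d((-15, 7), (7, 14)) = 23.0868
d((-15, 7), (-7, -16)) = 24.3516
d((-5, -11), (7, 14)) = 27.7308
d((-5, -11), (-7, -16)) = 5.3852
d((7, 14), (-7, -16)) = 33.1059

Closest pair: (-4, -11) and (-5, -11) with distance 1.0

The closest pair is (-4, -11) and (-5, -11) with Euclidean distance 1.0. For 6 points, brute-force pairwise comparison is shown above. For large n, the divide-and-conquer algorithm (sort by x, recurse on halves, check the dividing strip) achieves O(n log n).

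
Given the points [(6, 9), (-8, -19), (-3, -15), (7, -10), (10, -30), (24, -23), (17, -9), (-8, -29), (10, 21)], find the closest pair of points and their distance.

Computing all pairwise distances among 9 points:

d((6, 9), (-8, -19)) = 31.305
d((6, 9), (-3, -15)) = 25.632
d((6, 9), (7, -10)) = 19.0263
d((6, 9), (10, -30)) = 39.2046
d((6, 9), (24, -23)) = 36.7151
d((6, 9), (17, -9)) = 21.095
d((6, 9), (-8, -29)) = 40.4969
d((6, 9), (10, 21)) = 12.6491
d((-8, -19), (-3, -15)) = 6.4031 <-- minimum
d((-8, -19), (7, -10)) = 17.4929
d((-8, -19), (10, -30)) = 21.095
d((-8, -19), (24, -23)) = 32.249
d((-8, -19), (17, -9)) = 26.9258
d((-8, -19), (-8, -29)) = 10.0
d((-8, -19), (10, 21)) = 43.8634
d((-3, -15), (7, -10)) = 11.1803
d((-3, -15), (10, -30)) = 19.8494
d((-3, -15), (24, -23)) = 28.1603
d((-3, -15), (17, -9)) = 20.8806
d((-3, -15), (-8, -29)) = 14.8661
d((-3, -15), (10, 21)) = 38.2753
d((7, -10), (10, -30)) = 20.2237
d((7, -10), (24, -23)) = 21.4009
d((7, -10), (17, -9)) = 10.0499
d((7, -10), (-8, -29)) = 24.2074
d((7, -10), (10, 21)) = 31.1448
d((10, -30), (24, -23)) = 15.6525
d((10, -30), (17, -9)) = 22.1359
d((10, -30), (-8, -29)) = 18.0278
d((10, -30), (10, 21)) = 51.0
d((24, -23), (17, -9)) = 15.6525
d((24, -23), (-8, -29)) = 32.5576
d((24, -23), (10, 21)) = 46.1736
d((17, -9), (-8, -29)) = 32.0156
d((17, -9), (10, 21)) = 30.8058
d((-8, -29), (10, 21)) = 53.1413

Closest pair: (-8, -19) and (-3, -15) with distance 6.4031

The closest pair is (-8, -19) and (-3, -15) with Euclidean distance 6.4031. For 9 points, brute-force pairwise comparison is shown above. For large n, the divide-and-conquer algorithm (sort by x, recurse on halves, check the dividing strip) achieves O(n log n).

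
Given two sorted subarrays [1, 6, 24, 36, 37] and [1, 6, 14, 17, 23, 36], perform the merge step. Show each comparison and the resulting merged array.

Merging process:

Compare 1 vs 1: take 1 from left. Merged: [1]
Compare 6 vs 1: take 1 from right. Merged: [1, 1]
Compare 6 vs 6: take 6 from left. Merged: [1, 1, 6]
Compare 24 vs 6: take 6 from right. Merged: [1, 1, 6, 6]
Compare 24 vs 14: take 14 from right. Merged: [1, 1, 6, 6, 14]
Compare 24 vs 17: take 17 from right. Merged: [1, 1, 6, 6, 14, 17]
Compare 24 vs 23: take 23 from right. Merged: [1, 1, 6, 6, 14, 17, 23]
Compare 24 vs 36: take 24 from left. Merged: [1, 1, 6, 6, 14, 17, 23, 24]
Compare 36 vs 36: take 36 from left. Merged: [1, 1, 6, 6, 14, 17, 23, 24, 36]
Compare 37 vs 36: take 36 from right. Merged: [1, 1, 6, 6, 14, 17, 23, 24, 36, 36]
Append remaining from left: [37]. Merged: [1, 1, 6, 6, 14, 17, 23, 24, 36, 36, 37]

Final merged array: [1, 1, 6, 6, 14, 17, 23, 24, 36, 36, 37]
Total comparisons: 10

The merged array is [1, 1, 6, 6, 14, 17, 23, 24, 36, 36, 37], requiring 10 comparisons. The merge step runs in O(n) time where n is the total number of elements.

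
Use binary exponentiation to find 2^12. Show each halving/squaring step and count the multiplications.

Computing 2^12 by squaring (build up from 2^1; each line after the first costs one multiplication):

2^1 = 2
2^2 = (2^1)^2 = 2^2 = 4
2^3 = 2 * 2^2 = 2 * 4 = 8
2^6 = (2^3)^2 = 8^2 = 64
2^12 = (2^6)^2 = 64^2 = 4096

Result: 4096
Multiplications needed: 4 (4 lines after 2^1)

2^12 = 4096. Using exponentiation by squaring, this requires 4 multiplications. The key idea: if the exponent is even, square the half-power; if odd, multiply by the base once.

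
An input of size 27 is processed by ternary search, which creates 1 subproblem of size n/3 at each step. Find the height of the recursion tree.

For divide and conquer with division factor 3:

Problem sizes at each level:
Level 0: 27
Level 1: 9
Level 2: 3
Level 3: 1

The root is level 0 and the size-1 base case is level 3 (the tree spans levels 0 through 3, i.e. 4 levels counting the root), so the depth is the number of divisions: log_3(27) = 3

The recursion tree depth is log_3(27) = 3. At each level, the problem size is divided by 3, so it takes 3 divisions to reduce to a base case of size 1. The algorithm makes 1 recursive call at each level.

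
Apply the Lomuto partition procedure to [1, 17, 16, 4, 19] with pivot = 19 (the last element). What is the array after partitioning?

Lomuto partition with pivot = 19:

Initial array: [1, 17, 16, 4, 19]

arr[0]=1 <= 19: swap with position 0, array becomes [1, 17, 16, 4, 19]
arr[1]=17 <= 19: swap with position 1, array becomes [1, 17, 16, 4, 19]
arr[2]=16 <= 19: swap with position 2, array becomes [1, 17, 16, 4, 19]
arr[3]=4 <= 19: swap with position 3, array becomes [1, 17, 16, 4, 19]

Place pivot at position 4: [1, 17, 16, 4, 19]
Pivot position: 4

After partitioning with pivot 19, the array becomes [1, 17, 16, 4, 19]. The pivot is placed at index 4. All elements to the left of the pivot are <= 19, and all elements to the right are > 19.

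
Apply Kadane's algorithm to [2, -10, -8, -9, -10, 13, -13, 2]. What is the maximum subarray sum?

Using Kadane's algorithm on [2, -10, -8, -9, -10, 13, -13, 2]:

Scanning through the array:
Position 1 (value -10): max_ending_here = -8, max_so_far = 2
Position 2 (value -8): max_ending_here = -8, max_so_far = 2
Position 3 (value -9): max_ending_here = -9, max_so_far = 2
Position 4 (value -10): max_ending_here = -10, max_so_far = 2
Position 5 (value 13): max_ending_here = 13, max_so_far = 13
Position 6 (value -13): max_ending_here = 0, max_so_far = 13
Position 7 (value 2): max_ending_here = 2, max_so_far = 13

Maximum subarray: [13]
Maximum sum: 13

The maximum subarray is [13] with sum 13. This subarray runs from index 5 to index 5.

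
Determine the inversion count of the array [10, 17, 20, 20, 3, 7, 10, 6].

Finding inversions in [10, 17, 20, 20, 3, 7, 10, 6]:

(0, 4): arr[0]=10 > arr[4]=3
(0, 5): arr[0]=10 > arr[5]=7
(0, 7): arr[0]=10 > arr[7]=6
(1, 4): arr[1]=17 > arr[4]=3
(1, 5): arr[1]=17 > arr[5]=7
(1, 6): arr[1]=17 > arr[6]=10
(1, 7): arr[1]=17 > arr[7]=6
(2, 4): arr[2]=20 > arr[4]=3
(2, 5): arr[2]=20 > arr[5]=7
(2, 6): arr[2]=20 > arr[6]=10
(2, 7): arr[2]=20 > arr[7]=6
(3, 4): arr[3]=20 > arr[4]=3
(3, 5): arr[3]=20 > arr[5]=7
(3, 6): arr[3]=20 > arr[6]=10
(3, 7): arr[3]=20 > arr[7]=6
(5, 7): arr[5]=7 > arr[7]=6
(6, 7): arr[6]=10 > arr[7]=6

Total inversions: 17

The array has 17 inversion(s): (0,4), (0,5), (0,7), (1,4), (1,5), (1,6), (1,7), (2,4), (2,5), (2,6), (2,7), (3,4), (3,5), (3,6), (3,7), (5,7), (6,7). Each pair (i,j) satisfies i < j and arr[i] > arr[j].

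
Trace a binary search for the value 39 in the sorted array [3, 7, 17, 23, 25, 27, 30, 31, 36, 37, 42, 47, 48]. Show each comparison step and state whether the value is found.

Binary search for 39 in [3, 7, 17, 23, 25, 27, 30, 31, 36, 37, 42, 47, 48]:

lo=0, hi=12, mid=6, arr[mid]=30 -> 30 < 39, search right half
lo=7, hi=12, mid=9, arr[mid]=37 -> 37 < 39, search right half
lo=10, hi=12, mid=11, arr[mid]=47 -> 47 > 39, search left half
lo=10, hi=10, mid=10, arr[mid]=42 -> 42 > 39, search left half
lo=10 > hi=9, target 39 not found

Binary search determines that 39 is not in the array after 4 comparisons. The search space was exhausted without finding the target.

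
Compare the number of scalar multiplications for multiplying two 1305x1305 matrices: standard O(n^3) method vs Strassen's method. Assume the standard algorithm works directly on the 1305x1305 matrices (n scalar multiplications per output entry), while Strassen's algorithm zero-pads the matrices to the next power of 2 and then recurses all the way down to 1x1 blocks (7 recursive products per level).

Matrix multiplication for 1305x1305 matrices:

Strassen's algorithm requires power-of-2 dimensions. Pad 1305x1305 to 2048x2048 (next power of 2).

Standard algorithm: 1305^3 = 2222447625 multiplications
Strassen's algorithm: 7^(log2(2048)) = 7^11 = 1977326743 multiplications
Savings: 2222447625 - 1977326743 = 245120882 multiplications

Standard: 2222447625 multiplications (1305^3). Strassen: 1977326743 multiplications (7^11, after padding to 2048x2048). Strassen reduces 8 recursive multiplications to 7 at each level.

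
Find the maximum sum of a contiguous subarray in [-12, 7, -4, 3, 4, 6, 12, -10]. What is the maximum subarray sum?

Using Kadane's algorithm on [-12, 7, -4, 3, 4, 6, 12, -10]:

Scanning through the array:
Position 1 (value 7): max_ending_here = 7, max_so_far = 7
Position 2 (value -4): max_ending_here = 3, max_so_far = 7
Position 3 (value 3): max_ending_here = 6, max_so_far = 7
Position 4 (value 4): max_ending_here = 10, max_so_far = 10
Position 5 (value 6): max_ending_here = 16, max_so_far = 16
Position 6 (value 12): max_ending_here = 28, max_so_far = 28
Position 7 (value -10): max_ending_here = 18, max_so_far = 28

Maximum subarray: [7, -4, 3, 4, 6, 12]
Maximum sum: 28

The maximum subarray is [7, -4, 3, 4, 6, 12] with sum 28. This subarray runs from index 1 to index 6.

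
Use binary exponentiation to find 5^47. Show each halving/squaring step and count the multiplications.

Computing 5^47 by squaring (build up from 5^1; each line after the first costs one multiplication):

5^1 = 5
5^2 = (5^1)^2 = 5^2 = 25
5^4 = (5^2)^2 = 25^2 = 625
5^5 = 5 * 5^4 = 5 * 625 = 3125
5^10 = (5^5)^2 = 3125^2 = 9765625
5^11 = 5 * 5^10 = 5 * 9765625 = 48828125
5^22 = (5^11)^2 = 48828125^2 = 2384185791015625
5^23 = 5 * 5^22 = 5 * 2384185791015625 = 11920928955078125
5^46 = (5^23)^2 = 11920928955078125^2 = 142108547152020037174224853515625
5^47 = 5 * 5^46 = 5 * 142108547152020037174224853515625 = 710542735760100185871124267578125

Result: 710542735760100185871124267578125
Multiplications needed: 9 (9 lines after 5^1)

5^47 = 710542735760100185871124267578125. Using exponentiation by squaring, this requires 9 multiplications. The key idea: if the exponent is even, square the half-power; if odd, multiply by the base once.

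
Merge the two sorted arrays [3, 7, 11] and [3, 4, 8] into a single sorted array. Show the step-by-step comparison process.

Merging process:

Compare 3 vs 3: take 3 from left. Merged: [3]
Compare 7 vs 3: take 3 from right. Merged: [3, 3]
Compare 7 vs 4: take 4 from right. Merged: [3, 3, 4]
Compare 7 vs 8: take 7 from left. Merged: [3, 3, 4, 7]
Compare 11 vs 8: take 8 from right. Merged: [3, 3, 4, 7, 8]
Append remaining from left: [11]. Merged: [3, 3, 4, 7, 8, 11]

Final merged array: [3, 3, 4, 7, 8, 11]
Total comparisons: 5

The merged array is [3, 3, 4, 7, 8, 11], requiring 5 comparisons. The merge step runs in O(n) time where n is the total number of elements.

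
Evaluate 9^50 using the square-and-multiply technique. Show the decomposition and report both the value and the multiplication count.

Computing 9^50 by squaring (build up from 9^1; each line after the first costs one multiplication):

9^1 = 9
9^2 = (9^1)^2 = 9^2 = 81
9^3 = 9 * 9^2 = 9 * 81 = 729
9^6 = (9^3)^2 = 729^2 = 531441
9^12 = (9^6)^2 = 531441^2 = 282429536481
9^24 = (9^12)^2 = 282429536481^2 = 79766443076872509863361
9^25 = 9 * 9^24 = 9 * 79766443076872509863361 = 717897987691852588770249
9^50 = (9^25)^2 = 717897987691852588770249^2 = 515377520732011331036461129765621272702107522001

Result: 515377520732011331036461129765621272702107522001
Multiplications needed: 7 (7 lines after 9^1)

9^50 = 515377520732011331036461129765621272702107522001. Using exponentiation by squaring, this requires 7 multiplications. The key idea: if the exponent is even, square the half-power; if odd, multiply by the base once.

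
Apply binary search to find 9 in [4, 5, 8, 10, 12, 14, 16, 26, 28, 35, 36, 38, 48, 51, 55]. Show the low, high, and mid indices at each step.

Binary search for 9 in [4, 5, 8, 10, 12, 14, 16, 26, 28, 35, 36, 38, 48, 51, 55]:

lo=0, hi=14, mid=7, arr[mid]=26 -> 26 > 9, search left half
lo=0, hi=6, mid=3, arr[mid]=10 -> 10 > 9, search left half
lo=0, hi=2, mid=1, arr[mid]=5 -> 5 < 9, search right half
lo=2, hi=2, mid=2, arr[mid]=8 -> 8 < 9, search right half
lo=3 > hi=2, target 9 not found

Binary search determines that 9 is not in the array after 4 comparisons. The search space was exhausted without finding the target.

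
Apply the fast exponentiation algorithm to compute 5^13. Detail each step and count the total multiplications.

Computing 5^13 by squaring (build up from 5^1; each line after the first costs one multiplication):

5^1 = 5
5^2 = (5^1)^2 = 5^2 = 25
5^3 = 5 * 5^2 = 5 * 25 = 125
5^6 = (5^3)^2 = 125^2 = 15625
5^12 = (5^6)^2 = 15625^2 = 244140625
5^13 = 5 * 5^12 = 5 * 244140625 = 1220703125

Result: 1220703125
Multiplications needed: 5 (5 lines after 5^1)

5^13 = 1220703125. Using exponentiation by squaring, this requires 5 multiplications. The key idea: if the exponent is even, square the half-power; if odd, multiply by the base once.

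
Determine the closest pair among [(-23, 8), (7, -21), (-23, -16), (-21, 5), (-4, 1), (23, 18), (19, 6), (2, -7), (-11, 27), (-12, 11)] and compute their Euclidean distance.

Computing all pairwise distances among 10 points:

d((-23, 8), (7, -21)) = 41.7253
d((-23, 8), (-23, -16)) = 24.0
d((-23, 8), (-21, 5)) = 3.6056 <-- minimum
d((-23, 8), (-4, 1)) = 20.2485
d((-23, 8), (23, 18)) = 47.0744
d((-23, 8), (19, 6)) = 42.0476
d((-23, 8), (2, -7)) = 29.1548
d((-23, 8), (-11, 27)) = 22.4722
d((-23, 8), (-12, 11)) = 11.4018
d((7, -21), (-23, -16)) = 30.4138
d((7, -21), (-21, 5)) = 38.2099
d((7, -21), (-4, 1)) = 24.5967
d((7, -21), (23, 18)) = 42.1545
d((7, -21), (19, 6)) = 29.5466
d((7, -21), (2, -7)) = 14.8661
d((7, -21), (-11, 27)) = 51.264
d((7, -21), (-12, 11)) = 37.2156
d((-23, -16), (-21, 5)) = 21.095
d((-23, -16), (-4, 1)) = 25.4951
d((-23, -16), (23, 18)) = 57.2014
d((-23, -16), (19, 6)) = 47.4131
d((-23, -16), (2, -7)) = 26.5707
d((-23, -16), (-11, 27)) = 44.643
d((-23, -16), (-12, 11)) = 29.1548
d((-21, 5), (-4, 1)) = 17.4642
d((-21, 5), (23, 18)) = 45.8803
d((-21, 5), (19, 6)) = 40.0125
d((-21, 5), (2, -7)) = 25.9422
d((-21, 5), (-11, 27)) = 24.1661
d((-21, 5), (-12, 11)) = 10.8167
d((-4, 1), (23, 18)) = 31.9061
d((-4, 1), (19, 6)) = 23.5372
d((-4, 1), (2, -7)) = 10.0
d((-4, 1), (-11, 27)) = 26.9258
d((-4, 1), (-12, 11)) = 12.8062
d((23, 18), (19, 6)) = 12.6491
d((23, 18), (2, -7)) = 32.6497
d((23, 18), (-11, 27)) = 35.171
d((23, 18), (-12, 11)) = 35.6931
d((19, 6), (2, -7)) = 21.4009
d((19, 6), (-11, 27)) = 36.6197
d((19, 6), (-12, 11)) = 31.4006
d((2, -7), (-11, 27)) = 36.4005
d((2, -7), (-12, 11)) = 22.8035
d((-11, 27), (-12, 11)) = 16.0312

Closest pair: (-23, 8) and (-21, 5) with distance 3.6056

The closest pair is (-23, 8) and (-21, 5) with Euclidean distance 3.6056. For 10 points, brute-force pairwise comparison is shown above. For large n, the divide-and-conquer algorithm (sort by x, recurse on halves, check the dividing strip) achieves O(n log n).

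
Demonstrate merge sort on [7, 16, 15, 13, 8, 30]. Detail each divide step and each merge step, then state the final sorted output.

Merge sort trace:

Split: [7, 16, 15, 13, 8, 30] -> [7, 16, 15] and [13, 8, 30]
  Split: [7, 16, 15] -> [7] and [16, 15]
    Split: [16, 15] -> [16] and [15]
    Merge: [16] + [15] -> [15, 16]
  Merge: [7] + [15, 16] -> [7, 15, 16]
  Split: [13, 8, 30] -> [13] and [8, 30]
    Split: [8, 30] -> [8] and [30]
    Merge: [8] + [30] -> [8, 30]
  Merge: [13] + [8, 30] -> [8, 13, 30]
Merge: [7, 15, 16] + [8, 13, 30] -> [7, 8, 13, 15, 16, 30]

Final sorted array: [7, 8, 13, 15, 16, 30]

The merge sort proceeds by recursively splitting the array and merging sorted halves.
After all merges, the sorted array is [7, 8, 13, 15, 16, 30].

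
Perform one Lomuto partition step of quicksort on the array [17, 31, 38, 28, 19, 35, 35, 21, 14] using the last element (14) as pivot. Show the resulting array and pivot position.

Lomuto partition with pivot = 14:

Initial array: [17, 31, 38, 28, 19, 35, 35, 21, 14]

arr[0]=17 > 14: no swap
arr[1]=31 > 14: no swap
arr[2]=38 > 14: no swap
arr[3]=28 > 14: no swap
arr[4]=19 > 14: no swap
arr[5]=35 > 14: no swap
arr[6]=35 > 14: no swap
arr[7]=21 > 14: no swap

Place pivot at position 0: [14, 31, 38, 28, 19, 35, 35, 21, 17]
Pivot position: 0

After partitioning with pivot 14, the array becomes [14, 31, 38, 28, 19, 35, 35, 21, 17]. The pivot is placed at index 0. All elements to the left of the pivot are <= 14, and all elements to the right are > 14.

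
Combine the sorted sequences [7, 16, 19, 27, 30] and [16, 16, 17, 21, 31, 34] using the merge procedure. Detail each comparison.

Merging process:

Compare 7 vs 16: take 7 from left. Merged: [7]
Compare 16 vs 16: take 16 from left. Merged: [7, 16]
Compare 19 vs 16: take 16 from right. Merged: [7, 16, 16]
Compare 19 vs 16: take 16 from right. Merged: [7, 16, 16, 16]
Compare 19 vs 17: take 17 from right. Merged: [7, 16, 16, 16, 17]
Compare 19 vs 21: take 19 from left. Merged: [7, 16, 16, 16, 17, 19]
Compare 27 vs 21: take 21 from right. Merged: [7, 16, 16, 16, 17, 19, 21]
Compare 27 vs 31: take 27 from left. Merged: [7, 16, 16, 16, 17, 19, 21, 27]
Compare 30 vs 31: take 30 from left. Merged: [7, 16, 16, 16, 17, 19, 21, 27, 30]
Append remaining from right: [31, 34]. Merged: [7, 16, 16, 16, 17, 19, 21, 27, 30, 31, 34]

Final merged array: [7, 16, 16, 16, 17, 19, 21, 27, 30, 31, 34]
Total comparisons: 9

The merged array is [7, 16, 16, 16, 17, 19, 21, 27, 30, 31, 34], requiring 9 comparisons. The merge step runs in O(n) time where n is the total number of elements.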